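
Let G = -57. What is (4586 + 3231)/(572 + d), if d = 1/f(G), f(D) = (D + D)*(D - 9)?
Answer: 58815108/4303729 ≈ 13.666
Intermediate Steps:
f(D) = 2*D*(-9 + D) (f(D) = (2*D)*(-9 + D) = 2*D*(-9 + D))
d = 1/7524 (d = 1/(2*(-57)*(-9 - 57)) = 1/(2*(-57)*(-66)) = 1/7524 ≈ 0.00013291)
(4586 + 3231)/(572 + d) = (4586 + 3231)/(572 + 1/7524) = 7817/(4303729/7524) = 7817*(7524/4303729) = 58815108/4303729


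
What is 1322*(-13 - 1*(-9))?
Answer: -5288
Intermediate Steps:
1322*(-13 - 1*(-9)) = 1322*(-13 + 9) = 1322*(-4) = -5288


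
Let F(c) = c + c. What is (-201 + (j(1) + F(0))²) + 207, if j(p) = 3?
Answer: 15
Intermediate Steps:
F(c) = 2*c
(-201 + (j(1) + F(0))²) + 207 = (-201 + (3 + 2*0)²) + 207 = (-201 + (3 + 0)²) + 207 = (-201 + 3²) + 207 = (-201 + 9) + 207 = -192 + 207 = 15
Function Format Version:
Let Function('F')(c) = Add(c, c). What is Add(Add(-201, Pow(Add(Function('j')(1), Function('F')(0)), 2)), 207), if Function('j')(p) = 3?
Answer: 15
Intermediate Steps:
Function('F')(c) = Mul(2, c)
Add(Add(-201, Pow(Add(Function('j')(1), Function('F')(0)), 2)), 207) = Add(Add(-201, Pow(Add(3, Mul(2, 0)), 2)), 207) = Add(Add(-201, Pow(Add(3, 0), 2)), 207) = Add(Add(-201, Pow(3, 2)), 207) = Add(Add(-201, 9), 207) = Add(-192, 207) = 15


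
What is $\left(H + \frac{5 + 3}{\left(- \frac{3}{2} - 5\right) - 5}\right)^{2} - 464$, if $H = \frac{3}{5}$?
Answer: $- \frac{6136279}{13225} \approx -463.99$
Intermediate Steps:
$H = \frac{3}{5}$ ($H = 3 \cdot \frac{1}{5} = \frac{3}{5} \approx 0.6$)
$\left(H + \frac{5 + 3}{\left(- \frac{3}{2} - 5\right) - 5}\right)^{2} - 464 = \left(\frac{3}{5} + \frac{5 + 3}{\left(- \frac{3}{2} - 5\right) - 5}\right)^{2} - 464 = \left(\frac{3}{5} + \frac{8}{\left(\left(-3\right) \frac{1}{2} - 5\right) - 5}\right)^{2} - 464 = \left(\frac{3}{5} + \frac{8}{\left(- \frac{3}{2} - 5\right) - 5}\right)^{2} - 464 = \left(\frac{3}{5} + \frac{8}{- \frac{13}{2} - 5}\right)^{2} - 464 = \left(\frac{3}{5} + \frac{8}{- \frac{23}{2}}\right)^{2} - 464 = \left(\frac{3}{5} + 8 \left(- \frac{2}{23}\right)\right)^{2} - 464 = \left(\frac{3}{5} - \frac{16}{23}\right)^{2} - 464 = \left(- \frac{11}{115}\right)^{2} - 464 = \frac{121}{13225} - 464 = - \frac{6136279}{13225}$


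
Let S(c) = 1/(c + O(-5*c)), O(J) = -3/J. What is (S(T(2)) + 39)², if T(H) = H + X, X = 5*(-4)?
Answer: 443902761/292681 ≈ 1516.7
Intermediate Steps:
X = -20
T(H) = -20 + H (T(H) = H - 20 = -20 + H)
S(c) = 1/(c + 3/(5*c)) (S(c) = 1/(c - 3*(-1/(5*c))) = 1/(c - (-3)/(5*c)) = 1/(c + 3/(5*c)))
(S(T(2)) + 39)² = (5*(-20 + 2)/(3 + 5*(-20 + 2)²) + 39)² = (5*(-18)/(3 + 5*(-18)²) + 39)² = (5*(-18)/(3 + 5*324) + 39)² = (5*(-18)/(3 + 1620) + 39)² = (5*(-18)/1623 + 39)² = (5*(-18)*(1/1623) + 39)² = (-30/541 + 39)² = (21069/541)² = 443902761/292681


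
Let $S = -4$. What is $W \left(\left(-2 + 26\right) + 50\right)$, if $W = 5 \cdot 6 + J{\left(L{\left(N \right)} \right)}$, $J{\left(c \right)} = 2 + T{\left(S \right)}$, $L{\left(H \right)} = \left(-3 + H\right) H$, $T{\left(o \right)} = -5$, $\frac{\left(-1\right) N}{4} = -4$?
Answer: $1998$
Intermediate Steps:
$N = 16$ ($N = \left(-4\right) \left(-4\right) = 16$)
$L{\left(H \right)} = H \left(-3 + H\right)$
$J{\left(c \right)} = -3$ ($J{\left(c \right)} = 2 - 5 = -3$)
$W = 27$ ($W = 5 \cdot 6 - 3 = 30 - 3 = 27$)
$W \left(\left(-2 + 26\right) + 50\right) = 27 \left(\left(-2 + 26\right) + 50\right) = 27 \left(24 + 50\right) = 27 \cdot 74 = 1998$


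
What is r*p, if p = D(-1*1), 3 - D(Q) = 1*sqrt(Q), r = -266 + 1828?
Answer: 4686 - 1562*I ≈ 4686.0 - 1562.0*I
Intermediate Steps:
r = 1562
D(Q) = 3 - sqrt(Q)
p = 3 - I (p = 3 - sqrt(-1*1) = 3 - sqrt(-1) = 3 - I ≈ 3.0 - 1.0*I)
r*p = 1562*(3 - I) = 4686 - 1562*I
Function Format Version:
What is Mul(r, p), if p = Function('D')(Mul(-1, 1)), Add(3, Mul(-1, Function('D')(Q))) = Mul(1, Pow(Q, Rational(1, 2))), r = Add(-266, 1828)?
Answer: Add(4686, Mul(-1562, I)) ≈ Add(4686.0, Mul(-1562.0, I))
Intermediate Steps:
r = 1562
Function('D')(Q) = Add(3, Mul(-1, Pow(Q, Rational(1, 2)))) (Function('D')(Q) = Add(3, Mul(-1, Mul(1, Pow(Q, Rational(1, 2))))) = Add(3, Mul(-1, Pow(Q, Rational(1, 2)))))
p = Add(3, Mul(-1, I)) (p = Add(3, Mul(-1, Pow(Mul(-1, 1), Rational(1, 2)))) = Add(3, Mul(-1, Pow(-1, Rational(1, 2)))) = Add(3, Mul(-1, I)) ≈ Add(3.0000, Mul(-1.0000, I)))
Mul(r, p) = Mul(1562, Add(3, Mul(-1, I))) = Add(4686, Mul(-1562, I))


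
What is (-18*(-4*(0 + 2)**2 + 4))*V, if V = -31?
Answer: -6696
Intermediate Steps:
(-18*(-4*(0 + 2)**2 + 4))*V = -18*(-4*(0 + 2)**2 + 4)*(-31) = -18*(-4*2**2 + 4)*(-31) = -18*(-4*4 + 4)*(-31) = -18*(-16 + 4)*(-31) = -18*(-12)*(-31) = 216*(-31) = -6696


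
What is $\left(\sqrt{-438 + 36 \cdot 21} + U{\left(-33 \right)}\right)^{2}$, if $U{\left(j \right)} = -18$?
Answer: $\left(18 - \sqrt{318}\right)^{2} \approx 0.028038$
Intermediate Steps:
$\left(\sqrt{-438 + 36 \cdot 21} + U{\left(-33 \right)}\right)^{2} = \left(\sqrt{-438 + 36 \cdot 21} - 18\right)^{2} = \left(\sqrt{-438 + 756} - 18\right)^{2} = \left(\sqrt{318} - 18\right)^{2} = \left(-18 + \sqrt{318}\right)^{2}$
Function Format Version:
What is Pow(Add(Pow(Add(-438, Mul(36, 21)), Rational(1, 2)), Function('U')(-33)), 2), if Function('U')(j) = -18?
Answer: Pow(Add(18, Mul(-1, Pow(318, Rational(1, 2)))), 2) ≈ 0.028038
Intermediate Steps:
Pow(Add(Pow(Add(-438, Mul(36, 21)), Rational(1, 2)), Function('U')(-33)), 2) = Pow(Add(Pow(Add(-438, Mul(36, 21)), Rational(1, 2)), -18), 2) = Pow(Add(Pow(Add(-438, 756), Rational(1, 2)), -18), 2) = Pow(Add(Pow(318, Rational(1, 2)), -18), 2) = Pow(Add(-18, Pow(318, Rational(1, 2))), 2)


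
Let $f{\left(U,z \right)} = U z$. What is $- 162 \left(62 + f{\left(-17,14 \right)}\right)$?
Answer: $28512$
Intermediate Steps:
$- 162 \left(62 + f{\left(-17,14 \right)}\right) = - 162 \left(62 - 238\right) = \left(-162\right) \left(-176\right) = 28512$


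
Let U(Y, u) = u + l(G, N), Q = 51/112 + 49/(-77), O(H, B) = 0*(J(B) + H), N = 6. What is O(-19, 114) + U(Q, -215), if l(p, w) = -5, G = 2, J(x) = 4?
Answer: -220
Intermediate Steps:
O(H, B) = 0 (O(H, B) = 0*(4 + H) = 0)
Q = -223/1232 (Q = 51*(1/112) + 49*(-1/77) = 51/112 - 7/11 = -223/1232 ≈ -0.18101)
U(Y, u) = -5 + u (U(Y, u) = u - 5 = -5 + u)
O(-19, 114) + U(Q, -215) = 0 + (-5 - 215) = 0 - 220 = -220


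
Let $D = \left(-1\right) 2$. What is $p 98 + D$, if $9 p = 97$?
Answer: $\frac{9488}{9} \approx 1054.2$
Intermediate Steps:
$p = \frac{97}{9}$ ($p = \frac{1}{9} \cdot 97 = \frac{97}{9} \approx 10.778$)
$D = -2$
$p 98 + D = \frac{97}{9} \cdot 98 - 2 = \frac{9506}{9} - 2 = \frac{9488}{9}$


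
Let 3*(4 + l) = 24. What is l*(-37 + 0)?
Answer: -148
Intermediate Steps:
l = 4 (l = -4 + (⅓)*24 = -4 + 8 = 4)
l*(-37 + 0) = 4*(-37 + 0) = 4*(-37) = -148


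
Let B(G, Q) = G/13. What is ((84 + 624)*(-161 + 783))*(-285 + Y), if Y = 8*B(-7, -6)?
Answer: -1656254136/13 ≈ -1.2740e+8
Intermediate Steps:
B(G, Q) = G/13 (B(G, Q) = G*(1/13) = G/13)
Y = -56/13 (Y = 8*((1/13)*(-7)) = 8*(-7/13) = -56/13 ≈ -4.3077)
((84 + 624)*(-161 + 783))*(-285 + Y) = ((84 + 624)*(-161 + 783))*(-285 - 56/13) = (708*622)*(-3761/13) = 440376*(-3761/13) = -1656254136/13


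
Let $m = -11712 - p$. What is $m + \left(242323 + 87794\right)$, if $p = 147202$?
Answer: $171203$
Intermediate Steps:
$m = -158914$ ($m = -11712 - 147202 = -158914$)
$m + \left(242323 + 87794\right) = -158914 + \left(242323 + 87794\right) = -158914 + 330117 = 171203$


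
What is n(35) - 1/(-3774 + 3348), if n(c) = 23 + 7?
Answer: 12781/426 ≈ 30.002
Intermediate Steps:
n(c) = 30
n(35) - 1/(-3774 + 3348) = 30 - 1/(-3774 + 3348) = 30 - 1/(-426) = 30 - 1*(-1/426) = 30 + 1/426 = 12781/426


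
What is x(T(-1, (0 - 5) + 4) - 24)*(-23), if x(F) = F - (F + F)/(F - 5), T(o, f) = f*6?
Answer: 5106/7 ≈ 729.43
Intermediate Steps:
T(o, f) = 6*f
x(F) = F - 2*F/(-5 + F)
x(T(-1, (0 - 5) + 4) - 24)*(-23) = ((6*((0 - 5) + 4) - 24)*(-7 + (6*((0 - 5) + 4) - 24))/(-5 + (6*((0 - 5) + 4) - 24)))*(-23) = ((6*(-5 + 4) - 24)*(-7 + (6*(-5 + 4) - 24))/(-5 + (6*(-5 + 4) - 24)))*(-23) = ((6*(-1) - 24)*(-7 + (6*(-1) - 24))/(-5 + (6*(-1) - 24)))*(-23) = ((-6 - 24)*(-7 + (-6 - 24))/(-5 + (-6 - 24)))*(-23) = -30*(-7 - 30)/(-5 - 30)*(-23) = -30*(-37)/(-35)*(-23) = -30*(-1/35)*(-37)*(-23) = -222/7*(-23) = 5106/7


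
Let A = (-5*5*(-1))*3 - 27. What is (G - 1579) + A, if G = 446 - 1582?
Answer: -2667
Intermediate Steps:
G = -1136
A = 48 (A = -25*(-1)*3 - 27 = 25*3 - 27 = 75 - 27 = 48)
(G - 1579) + A = (-1136 - 1579) + 48 = -2715 + 48 = -2667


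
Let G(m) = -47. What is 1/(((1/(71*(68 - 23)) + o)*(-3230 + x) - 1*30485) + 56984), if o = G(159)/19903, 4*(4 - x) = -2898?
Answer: 63590085/1685399512808 ≈ 3.7730e-5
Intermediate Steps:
x = 1457/2 (x = 4 - 1/4*(-2898) = 4 + 1449/2 = 1457/2 ≈ 728.50)
o = -47/19903 ≈ -0.0023615
1/(((1/(71*(68 - 23)) + o)*(-3230 + x) - 1*30485) + 56984) = 1/(((1/(71*(68 - 23)) - 47/19903)*(-3230 + 1457/2) - 1*30485) + 56984) = 1/(((1/(71*45) - 47/19903)*(-5003/2) - 30485) + 56984) = 1/(((1/3195 - 47/19903)*(-5003/2) - 30485) + 56984) = 1/((-130262/63590085*(-5003/2) - 30485) + 56984) = 1/((325850393/63590085 - 30485) + 56984) = 1/(-1938217890832/63590085 + 56984) = 1/(1685399512808/63590085) = 63590085/1685399512808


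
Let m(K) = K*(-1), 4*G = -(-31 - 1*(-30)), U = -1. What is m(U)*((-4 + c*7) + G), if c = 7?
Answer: 181/4 ≈ 45.250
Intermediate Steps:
G = ¼ (G = (-(-31 - 1*(-30)))/4 = (-(-31 + 30))/4 = (-1*(-1))/4 = (¼)*1 = ¼ ≈ 0.25000)
m(K) = -K
m(U)*((-4 + c*7) + G) = (-1*(-1))*((-4 + 7*7) + ¼) = 1*((-4 + 49) + ¼) = 1*(45 + ¼) = 1*(181/4) = 181/4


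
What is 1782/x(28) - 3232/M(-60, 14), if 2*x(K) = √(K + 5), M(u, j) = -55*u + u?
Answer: -404/405 + 108*√33 ≈ 619.42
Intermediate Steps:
M(u, j) = -54*u
x(K) = √(5 + K)/2 (x(K) = √(K + 5)/2 = √(5 + K)/2)
1782/x(28) - 3232/M(-60, 14) = 1782/((√(5 + 28)/2)) - 3232/((-54*(-60))) = 1782/((√33/2)) - 3232/3240 = 1782*(2*√33/33) - 3232*1/3240 = 108*√33 - 404/405 = -404/405 + 108*√33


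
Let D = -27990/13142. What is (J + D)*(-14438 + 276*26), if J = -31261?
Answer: 1491832848812/6571 ≈ 2.2703e+8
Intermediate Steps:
D = -13995/6571 (D = -27990*1/13142 = -13995/6571 ≈ -2.1298)
(J + D)*(-14438 + 276*26) = (-31261 - 13995/6571)*(-14438 + 276*26) = -205430026*(-14438 + 7176)/6571 = -205430026/6571*(-7262) = 1491832848812/6571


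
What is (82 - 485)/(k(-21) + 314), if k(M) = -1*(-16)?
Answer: -403/330 ≈ -1.2212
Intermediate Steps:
k(M) = 16
(82 - 485)/(k(-21) + 314) = (82 - 485)/(16 + 314) = -403/330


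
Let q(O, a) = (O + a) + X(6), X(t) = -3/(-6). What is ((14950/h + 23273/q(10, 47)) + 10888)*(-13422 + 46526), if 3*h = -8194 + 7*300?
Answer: 130908325559408/350405 ≈ 3.7359e+8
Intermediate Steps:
h = -6094/3 (h = (-8194 + 7*300)/3 = (-8194 + 2100)/3 = (1/3)*(-6094) = -6094/3 ≈ -2031.3)
X(t) = 1/2 (X(t) = -3*(-1/6) = 1/2)
q(O, a) = 1/2 + O + a (q(O, a) = (O + a) + 1/2 = 1/2 + O + a)
((14950/h + 23273/q(10, 47)) + 10888)*(-13422 + 46526) = ((14950/(-6094/3) + 23273/(1/2 + 10 + 47)) + 10888)*(-13422 + 46526) = ((14950*(-3/6094) + 23273/(115/2)) + 10888)*33104 = ((-22425/3047 + 23273*(2/115)) + 10888)*33104 = ((-22425/3047 + 46546/115) + 10888)*33104 = (139246787/350405 + 10888)*33104 = (3954456427/350405)*33104 = 130908325559408/350405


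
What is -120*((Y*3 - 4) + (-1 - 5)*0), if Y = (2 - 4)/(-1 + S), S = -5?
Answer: 360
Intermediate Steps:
Y = ⅓ (Y = (2 - 4)/(-1 - 5) = -2/(-6) = -2*(-⅙) = ⅓ ≈ 0.33333)
-120*((Y*3 - 4) + (-1 - 5)*0) = -120*(((⅓)*3 - 4) + (-1 - 5)*0) = -120*((1 - 4) - 6*0) = -120*(-3 + 0) = -120*(-3) = 360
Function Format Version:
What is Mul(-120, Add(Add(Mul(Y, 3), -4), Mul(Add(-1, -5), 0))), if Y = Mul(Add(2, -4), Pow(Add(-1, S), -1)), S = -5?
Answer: 360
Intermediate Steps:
Y = Rational(1, 3) (Y = Mul(Add(2, -4), Pow(Add(-1, -5), -1)) = Mul(-2, Pow(-6, -1)) = Mul(-2, Rational(-1, 6)) = Rational(1, 3) ≈ 0.33333)
Mul(-120, Add(Add(Mul(Y, 3), -4), Mul(Add(-1, -5), 0))) = Mul(-120, Add(Add(Mul(Rational(1, 3), 3), -4), Mul(Add(-1, -5), 0))) = Mul(-120, Add(Add(1, -4), Mul(-6, 0))) = Mul(-120, Add(-3, 0)) = Mul(-120, -3) = 360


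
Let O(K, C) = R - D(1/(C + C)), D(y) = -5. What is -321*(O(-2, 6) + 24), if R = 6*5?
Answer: -18939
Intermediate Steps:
R = 30
O(K, C) = 35 (O(K, C) = 30 - 1*(-5) = 30 + 5 = 35)
-321*(O(-2, 6) + 24) = -321*(35 + 24) = -321*59 = -18939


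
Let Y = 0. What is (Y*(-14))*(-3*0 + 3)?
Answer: 0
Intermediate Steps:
(Y*(-14))*(-3*0 + 3) = (0*(-14))*(-3*0 + 3) = 0*(0 + 3) = 0*3 = 0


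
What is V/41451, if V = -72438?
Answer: -24146/13817 ≈ -1.7476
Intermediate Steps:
V/41451 = -72438/41451 = -72438*1/41451 = -24146/13817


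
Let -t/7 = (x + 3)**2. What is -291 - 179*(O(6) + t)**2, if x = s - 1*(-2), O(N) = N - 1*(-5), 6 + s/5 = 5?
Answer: -21950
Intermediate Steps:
s = -5 (s = -30 + 5*5 = -30 + 25 = -5)
O(N) = 5 + N (O(N) = N + 5 = 5 + N)
x = -3 (x = -5 - 1*(-2) = -5 + 2 = -3)
t = 0 (t = -7*(-3 + 3)**2 = -7*0**2 = -7*0 = 0)
-291 - 179*(O(6) + t)**2 = -291 - 179*((5 + 6) + 0)**2 = -291 - 179*(11 + 0)**2 = -291 - 179*11**2 = -291 - 179*121 = -291 - 21659 = -21950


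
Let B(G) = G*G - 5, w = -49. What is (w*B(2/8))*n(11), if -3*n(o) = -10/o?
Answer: 19355/264 ≈ 73.314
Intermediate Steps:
n(o) = 10/(3*o) (n(o) = -(-10)/(3*o) = 10/(3*o))
B(G) = -5 + G² (B(G) = G² - 5 = -5 + G²)
(w*B(2/8))*n(11) = (-49*(-5 + (2/8)²))*((10/3)/11) = (-49*(-5 + (2*(⅛))²))*((10/3)*(1/11)) = -49*(-5 + (¼)²)*(10/33) = -49*(-5 + 1/16)*(10/33) = -49*(-79/16)*(10/33) = (3871/16)*(10/33) = 19355/264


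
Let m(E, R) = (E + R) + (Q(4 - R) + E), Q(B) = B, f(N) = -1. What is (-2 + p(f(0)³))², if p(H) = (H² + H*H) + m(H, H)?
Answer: 4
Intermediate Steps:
m(E, R) = 4 + 2*E (m(E, R) = (E + R) + ((4 - R) + E) = (E + R) + (4 + E - R) = 4 + 2*E)
p(H) = 4 + 2*H + 2*H² (p(H) = (H² + H*H) + (4 + 2*H) = (H² + H²) + (4 + 2*H) = 2*H² + (4 + 2*H) = 4 + 2*H + 2*H²)
(-2 + p(f(0)³))² = (-2 + (4 + 2*(-1)³ + 2*((-1)³)²))² = (-2 + (4 + 2*(-1) + 2*(-1)²))² = (-2 + (4 - 2 + 2*1))² = (-2 + (4 - 2 + 2))² = (-2 + 4)² = 2² = 4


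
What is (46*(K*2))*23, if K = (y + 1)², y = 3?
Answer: 33856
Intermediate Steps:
K = 16 (K = (3 + 1)² = 4² = 16)
(46*(K*2))*23 = (46*(16*2))*23 = (46*32)*23 = 1472*23 = 33856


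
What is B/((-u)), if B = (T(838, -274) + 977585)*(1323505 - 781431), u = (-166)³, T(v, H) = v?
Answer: 265188834651/2287148 ≈ 1.1595e+5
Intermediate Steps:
u = -4574296
B = 530377669302 (B = (838 + 977585)*(1323505 - 781431) = 978423*542074 = 530377669302)
B/((-u)) = 530377669302/((-1*(-4574296))) = 530377669302/4574296 = 530377669302*(1/4574296) = 265188834651/2287148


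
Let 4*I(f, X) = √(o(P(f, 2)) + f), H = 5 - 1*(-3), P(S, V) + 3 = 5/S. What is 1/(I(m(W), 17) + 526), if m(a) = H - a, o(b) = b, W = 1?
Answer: 58912/30987679 - 4*√231/30987679 ≈ 0.0018992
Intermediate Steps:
P(S, V) = -3 + 5/S
H = 8 (H = 5 + 3 = 8)
m(a) = 8 - a
I(f, X) = √(-3 + f + 5/f)/4 (I(f, X) = √((-3 + 5/f) + f)/4 = √(-3 + f + 5/f)/4)
1/(I(m(W), 17) + 526) = 1/(√(-3 + (8 - 1*1) + 5/(8 - 1*1))/4 + 526) = 1/(√(-3 + (8 - 1) + 5/(8 - 1))/4 + 526) = 1/(√(-3 + 7 + 5/7)/4 + 526) = 1/(√(33/7)/4 + 526) = 1/((√231/7)/4 + 526) = 1/(√231/28 + 526) = 1/(526 + √231/28)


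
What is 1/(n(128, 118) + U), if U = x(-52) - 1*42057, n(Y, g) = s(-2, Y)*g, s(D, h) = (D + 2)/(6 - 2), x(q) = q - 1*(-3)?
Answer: -1/42106 ≈ -2.3750e-5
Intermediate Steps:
x(q) = 3 + q (x(q) = q + 3 = 3 + q)
s(D, h) = ½ + D/4 (s(D, h) = (2 + D)/4 = (2 + D)*(¼) = ½ + D/4)
n(Y, g) = 0 (n(Y, g) = (½ + (¼)*(-2))*g = (½ - ½)*g = 0*g = 0)
U = -42106 (U = (3 - 52) - 1*42057 = -49 - 42057 = -42106)
1/(n(128, 118) + U) = 1/(0 - 42106) = 1/(-42106) = -1/42106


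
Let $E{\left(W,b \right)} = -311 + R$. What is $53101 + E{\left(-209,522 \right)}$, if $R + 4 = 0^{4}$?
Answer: $52786$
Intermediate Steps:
$R = -4$ ($R = -4 + 0^{4} = -4 + 0 = -4$)
$E{\left(W,b \right)} = -315$ ($E{\left(W,b \right)} = -311 - 4 = -315$)
$53101 + E{\left(-209,522 \right)} = 53101 - 315 = 52786$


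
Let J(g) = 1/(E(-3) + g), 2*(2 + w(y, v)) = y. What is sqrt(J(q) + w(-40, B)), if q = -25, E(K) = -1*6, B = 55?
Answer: I*sqrt(21173)/31 ≈ 4.6939*I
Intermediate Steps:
E(K) = -6
w(y, v) = -2 + y/2
J(g) = 1/(-6 + g)
sqrt(J(q) + w(-40, B)) = sqrt(1/(-6 - 25) + (-2 + (1/2)*(-40))) = sqrt(1/(-31) + (-2 - 20)) = sqrt(-1/31 - 22) = sqrt(-683/31) = I*sqrt(21173)/31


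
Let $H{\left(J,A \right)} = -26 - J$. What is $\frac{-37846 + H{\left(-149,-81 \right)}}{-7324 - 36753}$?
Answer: $\frac{37723}{44077} \approx 0.85584$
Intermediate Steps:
$\frac{-37846 + H{\left(-149,-81 \right)}}{-7324 - 36753} = \frac{-37846 - -123}{-7324 - 36753} = \frac{-37846 + \left(-26 + 149\right)}{-44077} = \left(-37846 + 123\right) \left(- \frac{1}{44077}\right) = \left(-37723\right) \left(- \frac{1}{44077}\right) = \frac{37723}{44077}$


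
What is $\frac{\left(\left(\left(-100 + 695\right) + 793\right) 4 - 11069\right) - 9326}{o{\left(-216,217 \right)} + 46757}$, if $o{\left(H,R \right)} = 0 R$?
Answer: $- \frac{14843}{46757} \approx -0.31745$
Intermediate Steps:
$o{\left(H,R \right)} = 0$
$\frac{\left(\left(\left(-100 + 695\right) + 793\right) 4 - 11069\right) - 9326}{o{\left(-216,217 \right)} + 46757} = \frac{\left(\left(\left(-100 + 695\right) + 793\right) 4 - 11069\right) - 9326}{0 + 46757} = \frac{\left(\left(595 + 793\right) 4 - 11069\right) - 9326}{46757} = \left(\left(1388 \cdot 4 - 11069\right) - 9326\right) \frac{1}{46757} = \left(\left(5552 - 11069\right) - 9326\right) \frac{1}{46757} = \left(-5517 - 9326\right) \frac{1}{46757} = \left(-14843\right) \frac{1}{46757} = - \frac{14843}{46757}$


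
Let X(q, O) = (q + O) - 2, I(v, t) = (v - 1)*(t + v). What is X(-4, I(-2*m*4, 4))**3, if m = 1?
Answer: 27000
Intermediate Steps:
I(v, t) = (-1 + v)*(t + v)
X(q, O) = -2 + O + q (X(q, O) = (O + q) - 2 = -2 + O + q)
X(-4, I(-2*m*4, 4))**3 = (-2 + ((-2*1*4)**2 - 1*4 - (-2*1)*4 + 4*(-2*1*4)) - 4)**3 = (-2 + ((-2*4)**2 - 4 - (-2)*4 + 4*(-2*4)) - 4)**3 = (-2 + ((-8)**2 - 4 - 1*(-8) + 4*(-8)) - 4)**3 = (-2 + (64 - 4 + 8 - 32) - 4)**3 = (-2 + 36 - 4)**3 = 30**3 = 27000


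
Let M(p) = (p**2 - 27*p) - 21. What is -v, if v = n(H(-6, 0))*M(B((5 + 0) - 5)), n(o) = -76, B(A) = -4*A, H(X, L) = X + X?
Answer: -1596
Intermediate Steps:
H(X, L) = 2*X
M(p) = -21 + p**2 - 27*p
v = 1596 (v = -76*(-21 + (-4*((5 + 0) - 5))**2 - (-108)*((5 + 0) - 5)) = -76*(-21 + (-4*(5 - 5))**2 - (-108)*(5 - 5)) = -76*(-21 + (-4*0)**2 - (-108)*0) = -76*(-21 + 0**2 - 27*0) = -76*(-21 + 0 + 0) = -76*(-21) = 1596)
-v = -1*1596 = -1596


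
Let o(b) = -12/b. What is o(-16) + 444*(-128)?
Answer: -227325/4 ≈ -56831.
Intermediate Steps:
o(-16) + 444*(-128) = -12/(-16) + 444*(-128) = -12*(-1/16) - 56832 = 3/4 - 56832 = -227325/4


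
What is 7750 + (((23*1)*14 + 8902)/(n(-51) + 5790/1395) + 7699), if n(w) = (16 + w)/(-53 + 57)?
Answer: 23001911/1711 ≈ 13444.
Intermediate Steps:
n(w) = 4 + w/4 (n(w) = (16 + w)/4 = (16 + w)*(1/4) = 4 + w/4)
7750 + (((23*1)*14 + 8902)/(n(-51) + 5790/1395) + 7699) = 7750 + (((23*1)*14 + 8902)/((4 + (1/4)*(-51)) + 5790/1395) + 7699) = 7750 + ((23*14 + 8902)/((4 - 51/4) + 5790*(1/1395)) + 7699) = 7750 + ((322 + 8902)/(-35/4 + 386/93) + 7699) = 7750 + (9224/(-1711/372) + 7699) = 7750 + (9224*(-372/1711) + 7699) = 7750 + (-3431328/1711 + 7699) = 7750 + 9741661/1711 = 23001911/1711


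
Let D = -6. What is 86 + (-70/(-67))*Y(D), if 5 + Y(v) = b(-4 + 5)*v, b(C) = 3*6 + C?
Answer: -2568/67 ≈ -38.328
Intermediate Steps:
b(C) = 18 + C
Y(v) = -5 + 19*v (Y(v) = -5 + (18 + (-4 + 5))*v = -5 + (18 + 1)*v = -5 + 19*v)
86 + (-70/(-67))*Y(D) = 86 + (-70/(-67))*(-5 + 19*(-6)) = 86 + (-70*(-1/67))*(-5 - 114) = 86 + (70/67)*(-119) = 86 - 8330/67 = -2568/67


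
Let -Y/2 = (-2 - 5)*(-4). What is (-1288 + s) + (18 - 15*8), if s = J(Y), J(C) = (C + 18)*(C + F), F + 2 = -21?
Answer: 1612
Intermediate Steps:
F = -23 (F = -2 - 21 = -23)
Y = -56 (Y = -2*(-2 - 5)*(-4) = -(-14)*(-4) = -2*28 = -56)
J(C) = (-23 + C)*(18 + C) (J(C) = (C + 18)*(C - 23) = (18 + C)*(-23 + C) = (-23 + C)*(18 + C))
s = 3002 (s = -414 + (-56)**2 - 5*(-56) = -414 + 3136 + 280 = 3002)
(-1288 + s) + (18 - 15*8) = (-1288 + 3002) + (18 - 15*8) = 1714 + (18 - 120) = 1714 - 102 = 1612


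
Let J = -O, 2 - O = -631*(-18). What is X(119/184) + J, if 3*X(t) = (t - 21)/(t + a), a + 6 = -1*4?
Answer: 58634773/5163 ≈ 11357.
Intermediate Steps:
O = -11356 (O = 2 - (-631)*(-18) = 2 - 1*11358 = 2 - 11358 = -11356)
a = -10 (a = -6 - 1*4 = -6 - 4 = -10)
X(t) = (-21 + t)/(3*(-10 + t)) (X(t) = ((t - 21)/(t - 10))/3 = ((-21 + t)/(-10 + t))/3 = (-21 + t)/(3*(-10 + t)))
J = 11356 (J = -1*(-11356) = 11356)
X(119/184) + J = (-21 + 119/184)/(3*(-10 + 119/184)) + 11356 = (1/3)*(-3745/184)/(-1721/184) + 11356 = (1/3)*(-184/1721)*(-3745/184) + 11356 = 3745/5163 + 11356 = 58634773/5163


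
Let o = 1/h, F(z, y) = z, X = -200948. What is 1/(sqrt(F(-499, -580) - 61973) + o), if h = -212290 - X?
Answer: -11342/8036458303009 - 257281928*I*sqrt(15618)/8036458303009 ≈ -1.4113e-9 - 0.0040009*I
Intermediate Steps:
h = -11342 (h = -212290 - 1*(-200948) = -212290 + 200948 = -11342)
o = -1/11342 (o = 1/(-11342) = -1/11342 ≈ -8.8168e-5)
1/(sqrt(F(-499, -580) - 61973) + o) = 1/(sqrt(-499 - 61973) - 1/11342) = 1/(sqrt(-62472) - 1/11342) = 1/(2*I*sqrt(15618) - 1/11342) = 1/(-1/11342 + 2*I*sqrt(15618))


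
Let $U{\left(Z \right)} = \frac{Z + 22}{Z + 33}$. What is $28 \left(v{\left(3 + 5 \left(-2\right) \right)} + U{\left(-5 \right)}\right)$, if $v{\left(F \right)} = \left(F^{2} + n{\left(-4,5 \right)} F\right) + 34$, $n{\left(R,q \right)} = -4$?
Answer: $3125$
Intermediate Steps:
$v{\left(F \right)} = 34 + F^{2} - 4 F$ ($v{\left(F \right)} = \left(F^{2} - 4 F\right) + 34 = 34 + F^{2} - 4 F$)
$U{\left(Z \right)} = \frac{22 + Z}{33 + Z}$
$28 \left(v{\left(3 + 5 \left(-2\right) \right)} + U{\left(-5 \right)}\right) = 28 \left(\left(34 + \left(3 + 5 \left(-2\right)\right)^{2} - 4 \left(3 + 5 \left(-2\right)\right)\right) + \frac{22 - 5}{33 - 5}\right) = 28 \left(\left(34 + \left(3 - 10\right)^{2} - 4 \left(3 - 10\right)\right) + \frac{1}{28} \cdot 17\right) = 28 \left(\left(34 + \left(-7\right)^{2} - -28\right) + \frac{1}{28} \cdot 17\right) = 28 \left(\left(34 + 49 + 28\right) + \frac{17}{28}\right) = 28 \left(111 + \frac{17}{28}\right) = 28 \cdot \frac{3125}{28} = 3125$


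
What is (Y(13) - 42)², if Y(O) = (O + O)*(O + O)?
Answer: 401956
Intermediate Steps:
Y(O) = 4*O² (Y(O) = (2*O)*(2*O) = 4*O²)
(Y(13) - 42)² = (4*13² - 42)² = (4*169 - 42)² = (676 - 42)² = 634² = 401956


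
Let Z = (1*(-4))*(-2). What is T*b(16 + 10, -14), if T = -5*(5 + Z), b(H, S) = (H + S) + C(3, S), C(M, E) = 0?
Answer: -780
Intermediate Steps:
Z = 8 (Z = -4*(-2) = 8)
b(H, S) = H + S (b(H, S) = (H + S) + 0 = H + S)
T = -65 (T = -5*(5 + 8) = -5*13 = -65)
T*b(16 + 10, -14) = -65*((16 + 10) - 14) = -65*(26 - 14) = -65*12 = -780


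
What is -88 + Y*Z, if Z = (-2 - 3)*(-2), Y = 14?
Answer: 52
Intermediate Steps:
Z = 10 (Z = -5*(-2) = 10)
-88 + Y*Z = -88 + 14*10 = -88 + 140 = 52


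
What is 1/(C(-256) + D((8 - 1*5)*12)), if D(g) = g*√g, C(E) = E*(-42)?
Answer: 1/10968 ≈ 9.1174e-5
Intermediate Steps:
C(E) = -42*E
D(g) = g^(3/2)
1/(C(-256) + D((8 - 1*5)*12)) = 1/(-42*(-256) + ((8 - 1*5)*12)^(3/2)) = 1/(10752 + ((8 - 5)*12)^(3/2)) = 1/(10752 + (3*12)^(3/2)) = 1/(10752 + 36^(3/2)) = 1/(10752 + 216) = 1/10968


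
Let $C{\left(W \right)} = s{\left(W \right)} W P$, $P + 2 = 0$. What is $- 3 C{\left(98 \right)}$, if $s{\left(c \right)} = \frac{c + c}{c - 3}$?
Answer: $\frac{115248}{95} \approx 1213.1$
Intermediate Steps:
$P = -2$ ($P = -2 + 0 = -2$)
$s{\left(c \right)} = \frac{2 c}{-3 + c}$
$C{\left(W \right)} = - \frac{4 W^{2}}{-3 + W}$ ($C{\left(W \right)} = \frac{2 W}{-3 + W} W \left(-2\right) = \frac{2 W^{2}}{-3 + W} \left(-2\right) = - \frac{4 W^{2}}{-3 + W}$)
$- 3 C{\left(98 \right)} = - 3 \left(- \frac{4 \cdot 98^{2}}{-3 + 98}\right) = - 3 \left(\left(-4\right) 9604 \cdot \frac{1}{95}\right) = \left(-3\right) \left(- \frac{38416}{95}\right) = \frac{115248}{95}$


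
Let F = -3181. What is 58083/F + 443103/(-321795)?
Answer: -6700109876/341209965 ≈ -19.636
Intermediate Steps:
58083/F + 443103/(-321795) = 58083/(-3181) + 443103/(-321795) = 58083*(-1/3181) + 443103*(-1/321795) = -58083/3181 - 147701/107265 = -6700109876/341209965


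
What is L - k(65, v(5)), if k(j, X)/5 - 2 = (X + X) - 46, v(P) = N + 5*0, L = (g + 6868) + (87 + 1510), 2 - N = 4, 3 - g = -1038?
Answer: 9746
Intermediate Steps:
g = 1041 (g = 3 - 1*(-1038) = 3 + 1038 = 1041)
N = -2 (N = 2 - 1*4 = 2 - 4 = -2)
L = 9506 (L = (1041 + 6868) + (87 + 1510) = 7909 + 1597 = 9506)
v(P) = -2 (v(P) = -2 + 5*0 = -2 + 0 = -2)
k(j, X) = -220 + 10*X (k(j, X) = 10 + 5*((X + X) - 46) = 10 + 5*(2*X - 46) = 10 + 5*(-46 + 2*X) = 10 + (-230 + 10*X) = -220 + 10*X)
L - k(65, v(5)) = 9506 - (-220 + 10*(-2)) = 9506 - (-220 - 20) = 9506 - 1*(-240) = 9506 + 240 = 9746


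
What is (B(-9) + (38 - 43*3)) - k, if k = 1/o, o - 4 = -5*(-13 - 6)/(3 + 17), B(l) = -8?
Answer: -3469/35 ≈ -99.114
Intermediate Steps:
o = 35/4 (o = 4 - 5*(-13 - 6)/(3 + 17) = 4 - (-95)/20 = 4 - 5*(-19/20) = 4 + 19/4 = 35/4 ≈ 8.7500)
k = 4/35 (k = 1/(35/4) = 4/35 ≈ 0.11429)
(B(-9) + (38 - 43*3)) - k = (-8 + (38 - 43*3)) - 1*4/35 = (-8 + (38 - 1*129)) - 4/35 = (-8 + (38 - 129)) - 4/35 = (-8 - 91) - 4/35 = -99 - 4/35 = -3469/35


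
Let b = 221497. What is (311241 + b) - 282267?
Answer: 250471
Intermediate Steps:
(311241 + b) - 282267 = (311241 + 221497) - 282267 = 532738 - 282267 = 250471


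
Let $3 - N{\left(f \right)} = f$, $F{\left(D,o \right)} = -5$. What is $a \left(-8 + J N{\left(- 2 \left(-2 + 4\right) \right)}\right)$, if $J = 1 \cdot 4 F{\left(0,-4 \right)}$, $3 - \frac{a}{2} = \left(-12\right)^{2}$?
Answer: $41736$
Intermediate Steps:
$a = -282$ ($a = 6 - 2 \left(-12\right)^{2} = 6 - 288 = -282$)
$N{\left(f \right)} = 3 - f$
$J = -20$ ($J = 1 \cdot 4 \left(-5\right) = 4 \left(-5\right) = -20$)
$a \left(-8 + J N{\left(- 2 \left(-2 + 4\right) \right)}\right) = - 282 \left(-8 - 20 \left(3 - - 2 \left(-2 + 4\right)\right)\right) = - 282 \left(-8 - 20 \left(3 - \left(-2\right) 2\right)\right) = - 282 \left(-8 - 20 \left(3 - -4\right)\right) = - 282 \left(-8 - 20 \left(3 + 4\right)\right) = - 282 \left(-8 - 140\right) = \left(-282\right) \left(-148\right) = 41736$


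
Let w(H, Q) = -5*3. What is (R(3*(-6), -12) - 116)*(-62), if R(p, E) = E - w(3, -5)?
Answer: 7006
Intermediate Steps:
w(H, Q) = -15
R(p, E) = 15 + E (R(p, E) = E - 1*(-15) = E + 15 = 15 + E)
(R(3*(-6), -12) - 116)*(-62) = ((15 - 12) - 116)*(-62) = (3 - 116)*(-62) = -113*(-62) = 7006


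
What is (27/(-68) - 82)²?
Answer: 31393609/4624 ≈ 6789.3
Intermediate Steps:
(27/(-68) - 82)² = (27*(-1/68) - 82)² = (-27/68 - 82)² = (-5603/68)² = 31393609/4624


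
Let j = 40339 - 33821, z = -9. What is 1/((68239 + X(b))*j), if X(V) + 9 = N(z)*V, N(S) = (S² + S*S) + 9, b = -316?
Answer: 1/92516492 ≈ 1.0809e-8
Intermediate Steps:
N(S) = 9 + 2*S² (N(S) = (S² + S²) + 9 = 2*S² + 9 = 9 + 2*S²)
X(V) = -9 + 171*V (X(V) = -9 + (9 + 2*(-9)²)*V = -9 + (9 + 2*81)*V = -9 + (9 + 162)*V = -9 + 171*V)
j = 6518
1/((68239 + X(b))*j) = 1/((68239 + (-9 + 171*(-316)))*6518) = (1/6518)/(68239 + (-9 - 54036)) = (1/6518)/(68239 - 54045) = (1/6518)/14194 = (1/14194)*(1/6518) = 1/92516492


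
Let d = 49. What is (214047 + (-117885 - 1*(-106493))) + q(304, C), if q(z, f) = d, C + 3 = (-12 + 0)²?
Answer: 202704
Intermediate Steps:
C = 141 (C = -3 + (-12 + 0)² = -3 + (-12)² = -3 + 144 = 141)
q(z, f) = 49
(214047 + (-117885 - 1*(-106493))) + q(304, C) = (214047 + (-117885 - 1*(-106493))) + 49 = (214047 + (-117885 + 106493)) + 49 = (214047 - 11392) + 49 = 202655 + 49 = 202704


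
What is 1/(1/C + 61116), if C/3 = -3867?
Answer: 11601/709006715 ≈ 1.6362e-5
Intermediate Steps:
C = -11601 (C = 3*(-3867) = -11601)
1/(1/C + 61116) = 1/(1/(-11601) + 61116) = 1/(-1/11601 + 61116) = 1/(709006715/11601) = 11601/709006715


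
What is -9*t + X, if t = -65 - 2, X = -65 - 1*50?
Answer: 488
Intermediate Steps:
X = -115 (X = -65 - 50 = -115)
t = -67
-9*t + X = -9*(-67) - 115 = 603 - 115 = 488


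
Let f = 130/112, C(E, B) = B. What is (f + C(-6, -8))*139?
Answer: -53237/56 ≈ -950.66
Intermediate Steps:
f = 65/56 (f = 130*(1/112) = 65/56 ≈ 1.1607)
(f + C(-6, -8))*139 = (65/56 - 8)*139 = -383/56*139 = -53237/56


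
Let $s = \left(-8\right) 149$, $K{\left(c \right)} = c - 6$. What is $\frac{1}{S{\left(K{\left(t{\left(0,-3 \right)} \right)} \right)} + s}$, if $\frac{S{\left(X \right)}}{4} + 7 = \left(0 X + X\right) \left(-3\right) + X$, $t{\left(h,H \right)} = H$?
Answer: $- \frac{1}{1148} \approx -0.00087108$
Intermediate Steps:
$K{\left(c \right)} = -6 + c$
$S{\left(X \right)} = -28 - 8 X$ ($S{\left(X \right)} = -28 + 4 \left(\left(0 X + X\right) \left(-3\right) + X\right) = -28 + 4 \left(\left(0 + X\right) \left(-3\right) + X\right) = -28 + 4 \left(X \left(-3\right) + X\right) = -28 + 4 \left(- 3 X + X\right) = -28 + 4 \left(- 2 X\right) = -28 - 8 X$)
$s = -1192$
$\frac{1}{S{\left(K{\left(t{\left(0,-3 \right)} \right)} \right)} + s} = \frac{1}{\left(-28 - 8 \left(-6 - 3\right)\right) - 1192} = \frac{1}{\left(-28 - -72\right) - 1192} = \frac{1}{\left(-28 + 72\right) - 1192} = \frac{1}{44 - 1192} = \frac{1}{-1148} = - \frac{1}{1148}$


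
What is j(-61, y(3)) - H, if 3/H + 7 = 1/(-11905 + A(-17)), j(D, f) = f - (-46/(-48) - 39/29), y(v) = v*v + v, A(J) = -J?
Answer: 247411967/19306344 ≈ 12.815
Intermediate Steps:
y(v) = v + v² (y(v) = v² + v = v + v²)
j(D, f) = 269/696 + f (j(D, f) = f - (-46*(-1/48) - 39*1/29) = f - (23/24 - 39/29) = f - 1*(-269/696) = f + 269/696 = 269/696 + f)
H = -11888/27739 (H = 3/(-7 + 1/(-11905 - 1*(-17))) = 3/(-7 + 1/(-11905 + 17)) = 3/(-7 + 1/(-11888)) = 3/(-7 - 1/11888) = 3/(-83217/11888) = 3*(-11888/83217) = -11888/27739 ≈ -0.42857)
j(-61, y(3)) - H = (269/696 + 3*(1 + 3)) - 1*(-11888/27739) = (269/696 + 3*4) + 11888/27739 = (269/696 + 12) + 11888/27739 = 8621/696 + 11888/27739 = 247411967/19306344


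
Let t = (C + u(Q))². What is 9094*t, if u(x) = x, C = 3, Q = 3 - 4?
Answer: 36376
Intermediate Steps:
Q = -1
t = 4 (t = (3 - 1)² = 2² = 4)
9094*t = 9094*4 = 36376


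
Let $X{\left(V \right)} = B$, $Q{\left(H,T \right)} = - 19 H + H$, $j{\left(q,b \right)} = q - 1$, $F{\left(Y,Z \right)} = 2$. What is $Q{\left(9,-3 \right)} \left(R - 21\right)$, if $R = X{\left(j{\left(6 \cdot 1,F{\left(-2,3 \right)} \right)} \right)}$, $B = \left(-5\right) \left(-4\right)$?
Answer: $162$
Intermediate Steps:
$j{\left(q,b \right)} = -1 + q$
$B = 20$
$Q{\left(H,T \right)} = - 18 H$
$X{\left(V \right)} = 20$
$R = 20$
$Q{\left(9,-3 \right)} \left(R - 21\right) = \left(-18\right) 9 \left(20 - 21\right) = \left(-162\right) \left(-1\right) = 162$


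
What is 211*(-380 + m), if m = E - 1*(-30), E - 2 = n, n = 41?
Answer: -64777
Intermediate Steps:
E = 43 (E = 2 + 41 = 43)
m = 73 (m = 43 - 1*(-30) = 43 + 30 = 73)
211*(-380 + m) = 211*(-380 + 73) = 211*(-307) = -64777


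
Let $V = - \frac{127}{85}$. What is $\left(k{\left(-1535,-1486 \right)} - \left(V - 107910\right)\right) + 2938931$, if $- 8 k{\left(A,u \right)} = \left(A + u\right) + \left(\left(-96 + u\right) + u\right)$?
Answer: $\frac{2072370461}{680} \approx 3.0476 \cdot 10^{6}$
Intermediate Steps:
$V = - \frac{127}{85}$ ($V = \left(-127\right) \frac{1}{85} = - \frac{127}{85} \approx -1.4941$)
$k{\left(A,u \right)} = 12 - \frac{3 u}{8} - \frac{A}{8}$ ($k{\left(A,u \right)} = - \frac{\left(A + u\right) + \left(\left(-96 + u\right) + u\right)}{8} = - \frac{\left(A + u\right) + \left(-96 + 2 u\right)}{8} = - \frac{-96 + A + 3 u}{8} = 12 - \frac{3 u}{8} - \frac{A}{8}$)
$\left(k{\left(-1535,-1486 \right)} - \left(V - 107910\right)\right) + 2938931 = \left(\left(12 - - \frac{2229}{4} - - \frac{1535}{8}\right) - \left(- \frac{127}{85} - 107910\right)\right) + 2938931 = \left(\left(12 + \frac{2229}{4} + \frac{1535}{8}\right) - \left(- \frac{127}{85} - 107910\right)\right) + 2938931 = \left(\frac{6089}{8} - - \frac{9172477}{85}\right) + 2938931 = \left(\frac{6089}{8} + \frac{9172477}{85}\right) + 2938931 = \frac{73897381}{680} + 2938931 = \frac{2072370461}{680}$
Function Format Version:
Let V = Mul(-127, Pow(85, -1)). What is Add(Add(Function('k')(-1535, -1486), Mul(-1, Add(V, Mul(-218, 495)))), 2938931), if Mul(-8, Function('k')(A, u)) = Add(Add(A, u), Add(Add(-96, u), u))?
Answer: Rational(2072370461, 680) ≈ 3.0476e+6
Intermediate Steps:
V = Rational(-127, 85) (V = Mul(-127, Rational(1, 85)) = Rational(-127, 85) ≈ -1.4941)
Function('k')(A, u) = Add(12, Mul(Rational(-3, 8), u), Mul(Rational(-1, 8), A)) (Function('k')(A, u) = Mul(Rational(-1, 8), Add(Add(A, u), Add(Add(-96, u), u))) = Mul(Rational(-1, 8), Add(Add(A, u), Add(-96, Mul(2, u)))) = Mul(Rational(-1, 8), Add(-96, A, Mul(3, u))) = Add(12, Mul(Rational(-3, 8), u), Mul(Rational(-1, 8), A)))
Add(Add(Function('k')(-1535, -1486), Mul(-1, Add(V, Mul(-218, 495)))), 2938931) = Add(Add(Add(12, Mul(Rational(-3, 8), -1486), Mul(Rational(-1, 8), -1535)), Mul(-1, Add(Rational(-127, 85), Mul(-218, 495)))), 2938931) = Add(Add(Add(12, Rational(2229, 4), Rational(1535, 8)), Mul(-1, Add(Rational(-127, 85), -107910))), 2938931) = Add(Add(Rational(6089, 8), Mul(-1, Rational(-9172477, 85))), 2938931) = Add(Add(Rational(6089, 8), Rational(9172477, 85)), 2938931) = Add(Rational(73897381, 680), 2938931) = Rational(2072370461, 680)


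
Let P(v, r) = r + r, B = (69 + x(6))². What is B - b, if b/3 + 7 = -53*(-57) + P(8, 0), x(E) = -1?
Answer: -4418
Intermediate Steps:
B = 4624 (B = (69 - 1)² = 68² = 4624)
P(v, r) = 2*r
b = 9042 (b = -21 + 3*(-53*(-57) + 2*0) = -21 + 3*(3021 + 0) = -21 + 3*3021 = -21 + 9063 = 9042)
B - b = 4624 - 1*9042 = 4624 - 9042 = -4418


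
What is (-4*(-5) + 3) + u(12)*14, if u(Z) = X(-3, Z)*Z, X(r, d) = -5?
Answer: -817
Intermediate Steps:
u(Z) = -5*Z
(-4*(-5) + 3) + u(12)*14 = (-4*(-5) + 3) - 5*12*14 = (20 + 3) - 60*14 = 23 - 840 = -817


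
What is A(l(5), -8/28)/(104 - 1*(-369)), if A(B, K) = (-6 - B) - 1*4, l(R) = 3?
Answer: -13/473 ≈ -0.027484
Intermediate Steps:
A(B, K) = -10 - B (A(B, K) = (-6 - B) - 4 = -10 - B)
A(l(5), -8/28)/(104 - 1*(-369)) = (-10 - 1*3)/(104 - 1*(-369)) = (-10 - 3)/(104 + 369) = -13/473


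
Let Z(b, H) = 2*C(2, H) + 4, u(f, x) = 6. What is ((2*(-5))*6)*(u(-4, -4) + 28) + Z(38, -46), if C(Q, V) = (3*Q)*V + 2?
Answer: -2584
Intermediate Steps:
C(Q, V) = 2 + 3*Q*V (C(Q, V) = 3*Q*V + 2 = 2 + 3*Q*V)
Z(b, H) = 8 + 12*H (Z(b, H) = 2*(2 + 3*2*H) + 4 = 2*(2 + 6*H) + 4 = (4 + 12*H) + 4 = 8 + 12*H)
((2*(-5))*6)*(u(-4, -4) + 28) + Z(38, -46) = ((2*(-5))*6)*(6 + 28) + (8 + 12*(-46)) = -10*6*34 + (8 - 552) = -60*34 - 544 = -2040 - 544 = -2584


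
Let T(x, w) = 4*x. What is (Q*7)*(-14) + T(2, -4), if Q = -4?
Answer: 400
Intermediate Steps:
(Q*7)*(-14) + T(2, -4) = -4*7*(-14) + 4*2 = -28*(-14) + 8 = 392 + 8 = 400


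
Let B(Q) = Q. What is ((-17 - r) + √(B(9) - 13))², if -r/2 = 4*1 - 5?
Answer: 357 - 76*I ≈ 357.0 - 76.0*I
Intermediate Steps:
r = 2 (r = -2*(4*1 - 5) = -2*(4 - 5) = -2*(-1) = 2)
((-17 - r) + √(B(9) - 13))² = ((-17 - 1*2) + √(9 - 13))² = ((-17 - 2) + √(-4))² = (-19 + 2*I)²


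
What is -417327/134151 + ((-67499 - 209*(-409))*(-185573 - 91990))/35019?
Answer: -8266429015259/57997949 ≈ -1.4253e+5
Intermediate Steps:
-417327/134151 + ((-67499 - 209*(-409))*(-185573 - 91990))/35019 = -417327*1/134151 + ((-67499 + 85481)*(-277563))*(1/35019) = -139109/44717 + (17982*(-277563))*(1/35019) = -139109/44717 - 4991137866*1/35019 = -139109/44717 - 184856958/1297 = -8266429015259/57997949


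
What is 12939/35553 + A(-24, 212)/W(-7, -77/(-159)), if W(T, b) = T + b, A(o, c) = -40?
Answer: 2851451/438487 ≈ 6.5029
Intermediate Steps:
12939/35553 + A(-24, 212)/W(-7, -77/(-159)) = 12939/35553 - 40/(-7 - 77/(-159)) = 12939*(1/35553) - 40/(-7 - 77*(-1/159)) = 4313/11851 - 40/(-7 + 77/159) = 4313/11851 - 40/(-1036/159) = 4313/11851 - 40*(-159/1036) = 4313/11851 + 1590/259 = 2851451/438487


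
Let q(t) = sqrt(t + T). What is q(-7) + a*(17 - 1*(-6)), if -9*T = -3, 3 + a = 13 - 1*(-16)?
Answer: 598 + 2*I*sqrt(15)/3 ≈ 598.0 + 2.582*I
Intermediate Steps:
a = 26 (a = -3 + (13 - 1*(-16)) = -3 + (13 + 16) = -3 + 29 = 26)
T = 1/3 (T = -1/9*(-3) = 1/3 ≈ 0.33333)
q(t) = sqrt(1/3 + t) (q(t) = sqrt(t + 1/3) = sqrt(1/3 + t))
q(-7) + a*(17 - 1*(-6)) = sqrt(3 + 9*(-7))/3 + 26*(17 - 1*(-6)) = sqrt(3 - 63)/3 + 26*(17 + 6) = sqrt(-60)/3 + 26*23 = (2*I*sqrt(15))/3 + 598 = 2*I*sqrt(15)/3 + 598 = 598 + 2*I*sqrt(15)/3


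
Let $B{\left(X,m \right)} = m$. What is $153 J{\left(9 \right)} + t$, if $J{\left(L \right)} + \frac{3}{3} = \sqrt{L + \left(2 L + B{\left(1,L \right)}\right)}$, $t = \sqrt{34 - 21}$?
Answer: $765 + \sqrt{13} \approx 768.61$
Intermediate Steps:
$t = \sqrt{13} \approx 3.6056$
$J{\left(L \right)} = -1 + 2 \sqrt{L}$ ($J{\left(L \right)} = -1 + \sqrt{L + \left(2 L + L\right)} = -1 + \sqrt{L + 3 L} = -1 + \sqrt{4 L} = -1 + 2 \sqrt{L}$)
$153 J{\left(9 \right)} + t = 153 \left(-1 + 2 \sqrt{9}\right) + \sqrt{13} = 153 \left(-1 + 2 \cdot 3\right) + \sqrt{13} = 153 \left(-1 + 6\right) + \sqrt{13} = 153 \cdot 5 + \sqrt{13} = 765 + \sqrt{13}$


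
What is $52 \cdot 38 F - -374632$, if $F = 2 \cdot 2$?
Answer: $382536$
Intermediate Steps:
$F = 4$
$52 \cdot 38 F - -374632 = 52 \cdot 38 \cdot 4 - -374632 = 1976 \cdot 4 + 374632 = 7904 + 374632 = 382536$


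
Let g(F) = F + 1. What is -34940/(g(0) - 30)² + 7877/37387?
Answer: -1299677223/31442467 ≈ -41.335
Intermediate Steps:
g(F) = 1 + F
-34940/(g(0) - 30)² + 7877/37387 = -34940/((1 + 0) - 30)² + 7877/37387 = -34940/(1 - 30)² + 7877*(1/37387) = -34940/((-29)²) + 7877/37387 = -34940/841 + 7877/37387 = -1299677223/31442467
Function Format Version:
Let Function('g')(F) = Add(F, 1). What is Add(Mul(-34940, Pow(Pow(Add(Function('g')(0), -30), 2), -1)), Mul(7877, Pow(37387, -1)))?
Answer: Rational(-1299677223, 31442467) ≈ -41.335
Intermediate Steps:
Function('g')(F) = Add(1, F)
Add(Mul(-34940, Pow(Pow(Add(Function('g')(0), -30), 2), -1)), Mul(7877, Pow(37387, -1))) = Add(Mul(-34940, Pow(Pow(Add(Add(1, 0), -30), 2), -1)), Mul(7877, Pow(37387, -1))) = Add(Mul(-34940, Pow(Pow(Add(1, -30), 2), -1)), Mul(7877, Rational(1, 37387))) = Add(Mul(-34940, Pow(Pow(-29, 2), -1)), Rational(7877, 37387)) = Add(Mul(-34940, Pow(841, -1)), Rational(7877, 37387)) = Add(Mul(-34940, Rational(1, 841)), Rational(7877, 37387)) = Add(Rational(-34940, 841), Rational(7877, 37387)) = Rational(-1299677223, 31442467)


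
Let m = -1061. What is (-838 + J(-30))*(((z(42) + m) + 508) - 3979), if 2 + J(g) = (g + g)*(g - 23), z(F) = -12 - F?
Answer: -10731240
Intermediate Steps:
J(g) = -2 + 2*g*(-23 + g) (J(g) = -2 + (g + g)*(g - 23) = -2 + (2*g)*(-23 + g) = -2 + 2*g*(-23 + g))
(-838 + J(-30))*(((z(42) + m) + 508) - 3979) = (-838 + (-2 - 46*(-30) + 2*(-30)²))*((((-12 - 1*42) - 1061) + 508) - 3979) = (-838 + (-2 + 1380 + 2*900))*((((-12 - 42) - 1061) + 508) - 3979) = (-838 + (-2 + 1380 + 1800))*(((-54 - 1061) + 508) - 3979) = (-838 + 3178)*((-1115 + 508) - 3979) = 2340*(-607 - 3979) = 2340*(-4586) = -10731240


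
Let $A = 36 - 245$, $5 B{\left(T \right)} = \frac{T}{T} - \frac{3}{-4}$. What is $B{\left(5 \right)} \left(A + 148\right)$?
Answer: $- \frac{427}{20} \approx -21.35$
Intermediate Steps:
$B{\left(T \right)} = \frac{7}{20}$ ($B{\left(T \right)} = \frac{\frac{T}{T} - \frac{3}{-4}}{5} = \frac{1 - - \frac{3}{4}}{5} = \frac{1 + \frac{3}{4}}{5} = \frac{1}{5} \cdot \frac{7}{4} = \frac{7}{20}$)
$A = -209$ ($A = 36 - 245 = -209$)
$B{\left(5 \right)} \left(A + 148\right) = \frac{7 \left(-209 + 148\right)}{20} = \frac{7}{20} \left(-61\right) = - \frac{427}{20}$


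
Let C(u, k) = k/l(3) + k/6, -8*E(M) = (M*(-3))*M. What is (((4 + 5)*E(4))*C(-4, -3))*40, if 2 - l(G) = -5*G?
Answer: -24840/17 ≈ -1461.2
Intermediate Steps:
l(G) = 2 + 5*G (l(G) = 2 - (-5)*G = 2 + 5*G)
E(M) = 3*M²/8 (E(M) = -M*(-3)*M/8 = -(-3*M)*M/8 = -(-3)*M²/8 = 3*M²/8)
C(u, k) = 23*k/102 (C(u, k) = k/(2 + 5*3) + k/6 = k/(2 + 15) + k*(⅙) = k/17 + k/6 = 23*k/102)
(((4 + 5)*E(4))*C(-4, -3))*40 = (((4 + 5)*((3/8)*4²))*((23/102)*(-3)))*40 = ((9*((3/8)*16))*(-23/34))*40 = ((9*6)*(-23/34))*40 = (54*(-23/34))*40 = -621/17*40 = -24840/17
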